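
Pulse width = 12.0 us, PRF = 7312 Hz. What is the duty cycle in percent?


DC = 12.0e-6 * 7312 * 100 = 8.77%

8.77%


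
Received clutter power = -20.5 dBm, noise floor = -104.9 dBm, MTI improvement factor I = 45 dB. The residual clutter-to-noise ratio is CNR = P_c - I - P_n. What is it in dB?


CNR = -20.5 - 45 - (-104.9) = 39.4 dB

39.4 dB


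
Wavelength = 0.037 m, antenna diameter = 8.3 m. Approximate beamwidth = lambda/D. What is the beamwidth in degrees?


BW_rad = 0.037 / 8.3 = 0.004458
BW_deg = 0.26 degrees

0.26 degrees


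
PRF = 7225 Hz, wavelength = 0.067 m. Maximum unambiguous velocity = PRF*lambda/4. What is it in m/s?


V_ua = 7225 * 0.067 / 4 = 121.0 m/s

121.0 m/s


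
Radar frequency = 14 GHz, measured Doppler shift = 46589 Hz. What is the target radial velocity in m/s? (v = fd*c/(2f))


v = 46589 * 3e8 / (2 * 14000000000.0) = 499.2 m/s

499.2 m/s


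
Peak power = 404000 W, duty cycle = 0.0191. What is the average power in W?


P_avg = 404000 * 0.0191 = 7716.4 W

7716.4 W


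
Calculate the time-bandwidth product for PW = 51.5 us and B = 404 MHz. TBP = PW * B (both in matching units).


TBP = 51.5 * 404 = 20806.0

20806.0


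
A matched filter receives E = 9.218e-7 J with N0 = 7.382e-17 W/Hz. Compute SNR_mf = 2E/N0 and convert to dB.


SNR_lin = 2 * 9.218e-7 / 7.382e-17 = 2.497e10
SNR_dB = 10*log10(2.497e10) = 104.0 dB

104.0 dB


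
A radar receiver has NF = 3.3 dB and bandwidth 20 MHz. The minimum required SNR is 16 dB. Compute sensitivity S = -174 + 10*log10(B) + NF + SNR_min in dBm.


10*log10(20000000.0) = 73.01
S = -174 + 73.01 + 3.3 + 16 = -81.7 dBm

-81.7 dBm


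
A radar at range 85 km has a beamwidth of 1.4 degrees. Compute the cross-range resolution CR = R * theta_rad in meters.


BW_rad = 0.02443461
CR = 85000 * 0.02443461 = 2076.9 m

2076.9 m


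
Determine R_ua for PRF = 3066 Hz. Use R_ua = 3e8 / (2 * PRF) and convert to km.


R_ua = 3e8 / (2 * 3066) = 48923.7 m = 48.9 km

48.9 km


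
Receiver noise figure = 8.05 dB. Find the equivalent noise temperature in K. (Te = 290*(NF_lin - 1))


NF_lin = 10^(8.05/10) = 6.382635
Te = 290 * (6.382635 - 1) = 1561.0 K

1561.0 K


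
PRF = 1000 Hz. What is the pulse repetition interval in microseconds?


PRI = 1/1000 = 0.001 s = 1000.0 us

1000.0 us


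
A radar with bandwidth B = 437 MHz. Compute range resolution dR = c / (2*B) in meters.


dR = 3e8 / (2 * 437000000.0) = 0.34 m

0.34 m


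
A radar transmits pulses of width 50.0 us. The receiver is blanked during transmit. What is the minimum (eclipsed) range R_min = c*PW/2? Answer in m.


R_min = 3e8 * 50.0e-6 / 2 = 7500.0 m

7500.0 m


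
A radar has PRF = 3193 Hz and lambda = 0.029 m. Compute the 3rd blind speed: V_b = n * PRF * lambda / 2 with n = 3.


V_blind = 3 * 3193 * 0.029 / 2 = 138.9 m/s

138.9 m/s


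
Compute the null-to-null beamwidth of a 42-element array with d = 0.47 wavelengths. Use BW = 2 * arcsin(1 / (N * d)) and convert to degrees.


1/(N*d) = 1/(42*0.47) = 0.050659
BW = 2*arcsin(0.050659) = 5.8 degrees

5.8 degrees


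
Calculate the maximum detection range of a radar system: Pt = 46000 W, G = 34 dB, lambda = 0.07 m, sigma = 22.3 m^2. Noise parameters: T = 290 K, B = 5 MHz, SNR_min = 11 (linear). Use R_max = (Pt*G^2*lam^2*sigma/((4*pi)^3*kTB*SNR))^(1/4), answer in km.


G_lin = 10^(34/10) = 2511.886432
R^4 = 46000 * 2511.886432^2 * 0.07^2 * 22.3 / ((4*pi)^3 * 1.38e-23 * 290 * 5000000.0 * 11)
R^4 = 7.26088e19 m^4
R_max = (7.26088e19)^(1/4) = 92309.7 m = 92.3 km

92.3 km


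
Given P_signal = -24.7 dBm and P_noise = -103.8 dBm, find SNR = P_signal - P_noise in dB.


SNR = -24.7 - (-103.8) = 79.1 dB

79.1 dB


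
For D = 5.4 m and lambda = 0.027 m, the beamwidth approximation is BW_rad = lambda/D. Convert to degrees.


BW_rad = 0.027 / 5.4 = 0.005
BW_deg = 0.29 degrees

0.29 degrees


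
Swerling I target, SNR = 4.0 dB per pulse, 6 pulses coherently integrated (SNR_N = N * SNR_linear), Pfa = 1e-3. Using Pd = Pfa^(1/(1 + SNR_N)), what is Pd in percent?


SNR_lin = 10^(4.0/10) = 2.51189
SNR_N = 6 * 2.51189 = 15.07134
1/(1 + SNR_N) = 1/16.07134 = 0.0622226
Pd = (1e-3)^0.0622226 = 0.65063
Pd = 65.1%

65.1%


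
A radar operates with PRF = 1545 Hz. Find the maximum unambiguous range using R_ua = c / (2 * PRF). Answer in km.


R_ua = 3e8 / (2 * 1545) = 97087.4 m = 97.1 km

97.1 km


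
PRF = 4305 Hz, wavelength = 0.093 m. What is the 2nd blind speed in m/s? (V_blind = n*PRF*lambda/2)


V_blind = 2 * 4305 * 0.093 / 2 = 400.4 m/s

400.4 m/s


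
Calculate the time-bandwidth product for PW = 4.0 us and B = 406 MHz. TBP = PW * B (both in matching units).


TBP = 4.0 * 406 = 1624.0

1624.0


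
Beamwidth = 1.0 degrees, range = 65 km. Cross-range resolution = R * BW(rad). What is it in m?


BW_rad = 0.017453293
CR = 65000 * 0.017453293 = 1134.5 m

1134.5 m


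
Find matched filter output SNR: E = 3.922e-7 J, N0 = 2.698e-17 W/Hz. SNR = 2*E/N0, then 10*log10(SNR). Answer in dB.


SNR_lin = 2 * 3.922e-7 / 2.698e-17 = 2.907e10
SNR_dB = 10*log10(2.907e10) = 104.6 dB

104.6 dB


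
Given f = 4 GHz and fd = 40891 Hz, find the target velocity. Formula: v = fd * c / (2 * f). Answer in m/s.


v = 40891 * 3e8 / (2 * 4000000000.0) = 1533.4 m/s

1533.4 m/s


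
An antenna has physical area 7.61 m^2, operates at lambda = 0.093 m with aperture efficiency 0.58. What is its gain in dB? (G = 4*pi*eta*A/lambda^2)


G_linear = 4*pi*0.58*7.61/0.093^2 = 6412.93
G_dB = 10*log10(6412.93) = 38.1 dB

38.1 dB


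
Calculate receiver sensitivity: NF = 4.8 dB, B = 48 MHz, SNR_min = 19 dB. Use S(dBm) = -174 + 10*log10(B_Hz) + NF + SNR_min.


10*log10(48000000.0) = 76.81
S = -174 + 76.81 + 4.8 + 19 = -73.4 dBm

-73.4 dBm


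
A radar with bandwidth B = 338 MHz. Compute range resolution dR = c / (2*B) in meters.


dR = 3e8 / (2 * 338000000.0) = 0.44 m

0.44 m


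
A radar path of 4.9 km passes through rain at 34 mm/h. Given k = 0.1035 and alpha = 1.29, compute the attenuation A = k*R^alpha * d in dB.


gamma = 0.1035 * 34^1.29 = 9.784714 dB/km
A = 9.784714 * 4.9 = 47.95 dB

47.95 dB


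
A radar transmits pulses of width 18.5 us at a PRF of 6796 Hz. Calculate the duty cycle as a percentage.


DC = 18.5e-6 * 6796 * 100 = 12.57%

12.57%


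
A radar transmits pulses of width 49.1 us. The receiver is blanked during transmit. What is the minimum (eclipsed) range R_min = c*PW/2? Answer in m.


R_min = 3e8 * 49.1e-6 / 2 = 7365.0 m

7365.0 m


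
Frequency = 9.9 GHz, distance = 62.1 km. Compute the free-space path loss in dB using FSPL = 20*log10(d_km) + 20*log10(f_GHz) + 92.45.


20*log10(62.1) = 35.86
20*log10(9.9) = 19.91
FSPL = 148.2 dB

148.2 dB


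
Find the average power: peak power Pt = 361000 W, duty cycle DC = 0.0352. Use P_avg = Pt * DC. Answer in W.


P_avg = 361000 * 0.0352 = 12707.2 W

12707.2 W


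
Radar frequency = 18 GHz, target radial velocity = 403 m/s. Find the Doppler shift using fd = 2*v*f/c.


fd = 2 * 403 * 18000000000.0 / 3e8 = 48360.0 Hz

48360.0 Hz


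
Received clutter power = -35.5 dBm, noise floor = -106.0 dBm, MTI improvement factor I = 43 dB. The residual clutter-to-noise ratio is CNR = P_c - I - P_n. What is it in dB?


CNR = -35.5 - 43 - (-106.0) = 27.5 dB

27.5 dB


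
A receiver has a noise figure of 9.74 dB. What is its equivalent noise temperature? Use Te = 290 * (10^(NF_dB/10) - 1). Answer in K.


NF_lin = 10^(9.74/10) = 9.418896
Te = 290 * (9.418896 - 1) = 2441.5 K

2441.5 K


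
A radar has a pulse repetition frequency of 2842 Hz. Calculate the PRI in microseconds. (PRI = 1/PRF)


PRI = 1/2842 = 0.0003518649 s = 351.9 us

351.9 us


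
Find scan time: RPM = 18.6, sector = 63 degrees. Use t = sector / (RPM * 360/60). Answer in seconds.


t = 63 / (18.6 * 360) * 60 = 0.56 s

0.56 s


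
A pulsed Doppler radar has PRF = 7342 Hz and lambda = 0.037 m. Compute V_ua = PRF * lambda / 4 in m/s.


V_ua = 7342 * 0.037 / 4 = 67.9 m/s

67.9 m/s


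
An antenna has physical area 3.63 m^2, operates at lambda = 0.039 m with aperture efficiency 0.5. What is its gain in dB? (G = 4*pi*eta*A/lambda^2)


G_linear = 4*pi*0.5*3.63/0.039^2 = 14995.37
G_dB = 10*log10(14995.37) = 41.8 dB

41.8 dB


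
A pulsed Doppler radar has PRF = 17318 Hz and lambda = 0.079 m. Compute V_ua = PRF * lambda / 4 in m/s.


V_ua = 17318 * 0.079 / 4 = 342.0 m/s

342.0 m/s


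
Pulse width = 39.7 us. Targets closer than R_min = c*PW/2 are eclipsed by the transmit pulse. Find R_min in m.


R_min = 3e8 * 39.7e-6 / 2 = 5955.0 m

5955.0 m


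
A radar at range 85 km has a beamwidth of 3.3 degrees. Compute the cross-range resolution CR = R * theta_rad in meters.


BW_rad = 0.057595865
CR = 85000 * 0.057595865 = 4895.6 m

4895.6 m


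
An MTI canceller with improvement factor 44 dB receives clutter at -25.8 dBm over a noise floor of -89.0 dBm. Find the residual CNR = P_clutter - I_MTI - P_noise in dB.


CNR = -25.8 - 44 - (-89.0) = 19.2 dB

19.2 dB


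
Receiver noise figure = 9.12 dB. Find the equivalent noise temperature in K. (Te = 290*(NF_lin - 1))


NF_lin = 10^(9.12/10) = 8.165824
Te = 290 * (8.165824 - 1) = 2078.1 K

2078.1 K


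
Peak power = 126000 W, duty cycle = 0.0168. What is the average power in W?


P_avg = 126000 * 0.0168 = 2116.8 W

2116.8 W


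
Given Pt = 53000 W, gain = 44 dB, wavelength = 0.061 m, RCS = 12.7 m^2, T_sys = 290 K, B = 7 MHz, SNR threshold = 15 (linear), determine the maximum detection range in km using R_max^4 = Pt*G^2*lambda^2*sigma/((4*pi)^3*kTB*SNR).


G_lin = 10^(44/10) = 25118.864315
R^4 = 53000 * 25118.864315^2 * 0.061^2 * 12.7 / ((4*pi)^3 * 1.38e-23 * 290 * 7000000.0 * 15)
R^4 = 1.89515e21 m^4
R_max = (1.89515e21)^(1/4) = 208646.4 m = 208.6 km

208.6 km


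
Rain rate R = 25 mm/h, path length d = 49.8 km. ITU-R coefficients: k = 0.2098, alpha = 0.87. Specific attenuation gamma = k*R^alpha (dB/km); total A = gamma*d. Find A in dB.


gamma = 0.2098 * 25^0.87 = 3.451543 dB/km
A = 3.451543 * 49.8 = 171.89 dB

171.89 dB


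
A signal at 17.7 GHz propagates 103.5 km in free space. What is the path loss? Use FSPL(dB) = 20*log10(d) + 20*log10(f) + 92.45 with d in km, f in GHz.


20*log10(103.5) = 40.3
20*log10(17.7) = 24.96
FSPL = 157.7 dB

157.7 dB


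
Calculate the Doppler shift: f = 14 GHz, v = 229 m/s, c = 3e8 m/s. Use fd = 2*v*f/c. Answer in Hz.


fd = 2 * 229 * 14000000000.0 / 3e8 = 21373.3 Hz

21373.3 Hz


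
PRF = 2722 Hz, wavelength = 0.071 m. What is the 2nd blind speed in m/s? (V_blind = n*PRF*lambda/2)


V_blind = 2 * 2722 * 0.071 / 2 = 193.3 m/s

193.3 m/s


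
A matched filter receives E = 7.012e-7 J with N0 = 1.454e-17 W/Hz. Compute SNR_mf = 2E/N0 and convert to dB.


SNR_lin = 2 * 7.012e-7 / 1.454e-17 = 9.645e10
SNR_dB = 10*log10(9.645e10) = 109.8 dB

109.8 dB


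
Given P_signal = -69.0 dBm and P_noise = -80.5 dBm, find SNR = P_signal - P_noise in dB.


SNR = -69.0 - (-80.5) = 11.5 dB

11.5 dB


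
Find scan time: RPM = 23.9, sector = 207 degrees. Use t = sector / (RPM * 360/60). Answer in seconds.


t = 207 / (23.9 * 360) * 60 = 1.44 s

1.44 s


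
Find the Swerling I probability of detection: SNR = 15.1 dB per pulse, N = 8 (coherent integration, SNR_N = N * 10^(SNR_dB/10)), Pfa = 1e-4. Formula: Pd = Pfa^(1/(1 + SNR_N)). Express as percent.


SNR_lin = 10^(15.1/10) = 32.35937
SNR_N = 8 * 32.35937 = 258.87496
1/(1 + SNR_N) = 1/259.87496 = 0.003848
Pd = (1e-4)^0.003848 = 0.96518
Pd = 96.5%

96.5%


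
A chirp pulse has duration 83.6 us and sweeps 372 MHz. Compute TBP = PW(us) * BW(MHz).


TBP = 83.6 * 372 = 31099.2

31099.2


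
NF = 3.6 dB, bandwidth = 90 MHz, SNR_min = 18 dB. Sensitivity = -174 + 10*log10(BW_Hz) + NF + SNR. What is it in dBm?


10*log10(90000000.0) = 79.54
S = -174 + 79.54 + 3.6 + 18 = -72.9 dBm

-72.9 dBm


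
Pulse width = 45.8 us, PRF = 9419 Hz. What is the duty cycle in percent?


DC = 45.8e-6 * 9419 * 100 = 43.14%

43.14%


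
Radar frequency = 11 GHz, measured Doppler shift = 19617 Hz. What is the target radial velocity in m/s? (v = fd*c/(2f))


v = 19617 * 3e8 / (2 * 11000000000.0) = 267.5 m/s

267.5 m/s


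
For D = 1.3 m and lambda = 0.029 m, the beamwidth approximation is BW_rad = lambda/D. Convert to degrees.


BW_rad = 0.029 / 1.3 = 0.022308
BW_deg = 1.28 degrees

1.28 degrees


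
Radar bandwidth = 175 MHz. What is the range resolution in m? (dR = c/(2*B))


dR = 3e8 / (2 * 175000000.0) = 0.86 m

0.86 m


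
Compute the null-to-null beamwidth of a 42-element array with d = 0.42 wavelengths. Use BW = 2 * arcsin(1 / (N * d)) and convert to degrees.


1/(N*d) = 1/(42*0.42) = 0.056689
BW = 2*arcsin(0.056689) = 6.5 degrees

6.5 degrees


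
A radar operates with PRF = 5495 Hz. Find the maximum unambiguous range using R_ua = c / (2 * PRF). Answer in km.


R_ua = 3e8 / (2 * 5495) = 27297.5 m = 27.3 km

27.3 km


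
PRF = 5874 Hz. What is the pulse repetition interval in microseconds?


PRI = 1/5874 = 0.0001702417 s = 170.2 us

170.2 us


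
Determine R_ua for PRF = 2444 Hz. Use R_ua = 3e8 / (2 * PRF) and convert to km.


R_ua = 3e8 / (2 * 2444) = 61374.8 m = 61.4 km

61.4 km


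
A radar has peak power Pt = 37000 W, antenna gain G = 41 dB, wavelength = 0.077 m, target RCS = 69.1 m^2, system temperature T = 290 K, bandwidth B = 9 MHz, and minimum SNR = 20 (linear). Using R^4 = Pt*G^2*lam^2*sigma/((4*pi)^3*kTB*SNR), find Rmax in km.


G_lin = 10^(41/10) = 12589.254118
R^4 = 37000 * 12589.254118^2 * 0.077^2 * 69.1 / ((4*pi)^3 * 1.38e-23 * 290 * 9000000.0 * 20)
R^4 = 1.68067e21 m^4
R_max = (1.68067e21)^(1/4) = 202474.6 m = 202.5 km

202.5 km


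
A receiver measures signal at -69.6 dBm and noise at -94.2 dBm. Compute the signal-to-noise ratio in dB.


SNR = -69.6 - (-94.2) = 24.6 dB

24.6 dB


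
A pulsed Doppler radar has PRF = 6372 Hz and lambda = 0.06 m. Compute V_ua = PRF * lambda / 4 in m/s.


V_ua = 6372 * 0.06 / 4 = 95.6 m/s

95.6 m/s


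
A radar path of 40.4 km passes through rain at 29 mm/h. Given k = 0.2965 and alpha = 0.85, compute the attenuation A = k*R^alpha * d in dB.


gamma = 0.2965 * 29^0.85 = 5.188753 dB/km
A = 5.188753 * 40.4 = 209.63 dB

209.63 dB


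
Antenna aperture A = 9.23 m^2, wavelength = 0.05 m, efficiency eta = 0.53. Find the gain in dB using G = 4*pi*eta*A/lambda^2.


G_linear = 4*pi*0.53*9.23/0.05^2 = 24589.37
G_dB = 10*log10(24589.37) = 43.9 dB

43.9 dB


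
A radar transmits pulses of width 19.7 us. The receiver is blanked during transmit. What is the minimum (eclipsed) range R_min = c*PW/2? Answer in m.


R_min = 3e8 * 19.7e-6 / 2 = 2955.0 m

2955.0 m


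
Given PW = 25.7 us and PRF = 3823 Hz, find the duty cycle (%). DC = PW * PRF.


DC = 25.7e-6 * 3823 * 100 = 9.83%

9.83%


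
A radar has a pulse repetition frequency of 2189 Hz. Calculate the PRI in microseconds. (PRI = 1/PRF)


PRI = 1/2189 = 0.0004568296 s = 456.8 us

456.8 us


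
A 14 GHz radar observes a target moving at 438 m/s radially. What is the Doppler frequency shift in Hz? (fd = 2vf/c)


fd = 2 * 438 * 14000000000.0 / 3e8 = 40880.0 Hz

40880.0 Hz


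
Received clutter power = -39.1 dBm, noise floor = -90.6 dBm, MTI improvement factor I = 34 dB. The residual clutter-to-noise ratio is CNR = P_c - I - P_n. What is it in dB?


CNR = -39.1 - 34 - (-90.6) = 17.5 dB

17.5 dB


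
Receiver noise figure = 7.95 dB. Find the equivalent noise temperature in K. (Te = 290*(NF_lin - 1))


NF_lin = 10^(7.95/10) = 6.237348
Te = 290 * (6.237348 - 1) = 1518.8 K

1518.8 K


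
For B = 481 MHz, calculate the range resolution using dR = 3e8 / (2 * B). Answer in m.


dR = 3e8 / (2 * 481000000.0) = 0.31 m

0.31 m


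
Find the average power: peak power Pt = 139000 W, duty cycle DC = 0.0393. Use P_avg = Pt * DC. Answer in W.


P_avg = 139000 * 0.0393 = 5462.7 W

5462.7 W


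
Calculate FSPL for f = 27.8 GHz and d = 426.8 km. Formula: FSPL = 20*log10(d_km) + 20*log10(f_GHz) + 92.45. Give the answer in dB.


20*log10(426.8) = 52.6
20*log10(27.8) = 28.88
FSPL = 173.9 dB

173.9 dB


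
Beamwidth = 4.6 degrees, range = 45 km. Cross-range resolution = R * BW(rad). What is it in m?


BW_rad = 0.080285146
CR = 45000 * 0.080285146 = 3612.8 m

3612.8 m


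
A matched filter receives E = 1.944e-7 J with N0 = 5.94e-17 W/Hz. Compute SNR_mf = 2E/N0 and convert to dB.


SNR_lin = 2 * 1.944e-7 / 5.94e-17 = 6.545e9
SNR_dB = 10*log10(6.545e9) = 98.2 dB

98.2 dB


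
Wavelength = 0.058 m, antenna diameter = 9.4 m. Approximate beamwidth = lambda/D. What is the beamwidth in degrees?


BW_rad = 0.058 / 9.4 = 0.00617
BW_deg = 0.35 degrees

0.35 degrees


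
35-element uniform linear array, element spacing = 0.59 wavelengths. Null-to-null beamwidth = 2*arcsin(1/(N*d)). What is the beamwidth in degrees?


1/(N*d) = 1/(35*0.59) = 0.048426
BW = 2*arcsin(0.048426) = 5.6 degrees

5.6 degrees


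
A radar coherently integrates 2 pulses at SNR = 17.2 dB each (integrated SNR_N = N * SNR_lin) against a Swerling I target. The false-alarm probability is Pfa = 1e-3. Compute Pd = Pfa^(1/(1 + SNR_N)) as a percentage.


SNR_lin = 10^(17.2/10) = 52.48075
SNR_N = 2 * 52.48075 = 104.9615
1/(1 + SNR_N) = 1/105.9615 = 0.0094374
Pd = (1e-3)^0.0094374 = 0.93689
Pd = 93.7%

93.7%


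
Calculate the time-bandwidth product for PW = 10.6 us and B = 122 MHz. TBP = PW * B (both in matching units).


TBP = 10.6 * 122 = 1293.2

1293.2


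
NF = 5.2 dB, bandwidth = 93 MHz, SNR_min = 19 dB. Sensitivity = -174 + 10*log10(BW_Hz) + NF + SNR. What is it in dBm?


10*log10(93000000.0) = 79.68
S = -174 + 79.68 + 5.2 + 19 = -70.1 dBm

-70.1 dBm


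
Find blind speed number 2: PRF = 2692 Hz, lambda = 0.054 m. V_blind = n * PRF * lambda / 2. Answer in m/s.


V_blind = 2 * 2692 * 0.054 / 2 = 145.4 m/s

145.4 m/s


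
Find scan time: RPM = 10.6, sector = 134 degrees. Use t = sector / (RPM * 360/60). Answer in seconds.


t = 134 / (10.6 * 360) * 60 = 2.11 s

2.11 s


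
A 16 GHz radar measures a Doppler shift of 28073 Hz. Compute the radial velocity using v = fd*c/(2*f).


v = 28073 * 3e8 / (2 * 16000000000.0) = 263.2 m/s

263.2 m/s


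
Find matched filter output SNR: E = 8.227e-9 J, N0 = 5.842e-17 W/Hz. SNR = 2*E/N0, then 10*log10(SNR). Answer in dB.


SNR_lin = 2 * 8.227e-9 / 5.842e-17 = 2.817e8
SNR_dB = 10*log10(2.817e8) = 84.5 dB

84.5 dB


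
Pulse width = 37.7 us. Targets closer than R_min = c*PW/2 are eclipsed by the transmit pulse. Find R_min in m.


R_min = 3e8 * 37.7e-6 / 2 = 5655.0 m

5655.0 m


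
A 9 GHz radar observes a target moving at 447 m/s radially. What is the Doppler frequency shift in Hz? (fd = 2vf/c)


fd = 2 * 447 * 9000000000.0 / 3e8 = 26820.0 Hz

26820.0 Hz


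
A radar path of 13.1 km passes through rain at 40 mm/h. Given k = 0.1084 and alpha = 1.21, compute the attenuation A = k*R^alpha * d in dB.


gamma = 0.1084 * 40^1.21 = 9.408532 dB/km
A = 9.408532 * 13.1 = 123.25 dB

123.25 dB


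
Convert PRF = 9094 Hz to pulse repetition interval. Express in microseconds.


PRI = 1/9094 = 0.0001099626 s = 110.0 us

110.0 us


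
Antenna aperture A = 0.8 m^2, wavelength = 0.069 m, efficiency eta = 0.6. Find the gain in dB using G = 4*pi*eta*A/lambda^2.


G_linear = 4*pi*0.6*0.8/0.069^2 = 1266.93
G_dB = 10*log10(1266.93) = 31.0 dB

31.0 dB


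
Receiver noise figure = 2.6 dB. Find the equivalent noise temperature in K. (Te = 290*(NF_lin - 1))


NF_lin = 10^(2.6/10) = 1.819701
Te = 290 * (1.819701 - 1) = 237.7 K

237.7 K


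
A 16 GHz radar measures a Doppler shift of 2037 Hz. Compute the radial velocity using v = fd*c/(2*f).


v = 2037 * 3e8 / (2 * 16000000000.0) = 19.1 m/s

19.1 m/s


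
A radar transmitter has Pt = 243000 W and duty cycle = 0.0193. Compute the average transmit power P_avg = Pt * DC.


P_avg = 243000 * 0.0193 = 4689.9 W

4689.9 W


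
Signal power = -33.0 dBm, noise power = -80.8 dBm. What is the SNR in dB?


SNR = -33.0 - (-80.8) = 47.8 dB

47.8 dB


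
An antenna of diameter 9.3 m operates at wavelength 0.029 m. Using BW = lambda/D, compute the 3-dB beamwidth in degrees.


BW_rad = 0.029 / 9.3 = 0.003118
BW_deg = 0.18 degrees

0.18 degrees


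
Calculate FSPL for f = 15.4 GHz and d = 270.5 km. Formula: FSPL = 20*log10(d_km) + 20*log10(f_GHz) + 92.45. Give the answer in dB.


20*log10(270.5) = 48.64
20*log10(15.4) = 23.75
FSPL = 164.8 dB

164.8 dB


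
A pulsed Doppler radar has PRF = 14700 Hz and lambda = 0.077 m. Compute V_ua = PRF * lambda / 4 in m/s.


V_ua = 14700 * 0.077 / 4 = 283.0 m/s

283.0 m/s


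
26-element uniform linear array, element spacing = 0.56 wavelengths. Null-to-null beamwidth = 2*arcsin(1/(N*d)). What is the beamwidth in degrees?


1/(N*d) = 1/(26*0.56) = 0.068681
BW = 2*arcsin(0.068681) = 7.9 degrees

7.9 degrees


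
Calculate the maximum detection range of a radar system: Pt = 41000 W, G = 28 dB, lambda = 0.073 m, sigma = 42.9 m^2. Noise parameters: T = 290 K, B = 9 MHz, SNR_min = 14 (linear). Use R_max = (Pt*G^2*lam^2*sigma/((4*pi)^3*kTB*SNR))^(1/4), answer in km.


G_lin = 10^(28/10) = 630.957344
R^4 = 41000 * 630.957344^2 * 0.073^2 * 42.9 / ((4*pi)^3 * 1.38e-23 * 290 * 9000000.0 * 14)
R^4 = 3.72915e18 m^4
R_max = (3.72915e18)^(1/4) = 43944.3 m = 43.9 km

43.9 km


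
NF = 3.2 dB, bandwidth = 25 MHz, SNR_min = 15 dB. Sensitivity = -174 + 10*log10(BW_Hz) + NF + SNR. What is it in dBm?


10*log10(25000000.0) = 73.98
S = -174 + 73.98 + 3.2 + 15 = -81.8 dBm

-81.8 dBm


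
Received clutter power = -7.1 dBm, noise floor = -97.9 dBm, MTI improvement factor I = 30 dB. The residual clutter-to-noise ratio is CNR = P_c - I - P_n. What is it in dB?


CNR = -7.1 - 30 - (-97.9) = 60.8 dB

60.8 dB


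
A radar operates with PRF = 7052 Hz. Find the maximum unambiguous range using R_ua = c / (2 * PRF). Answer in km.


R_ua = 3e8 / (2 * 7052) = 21270.6 m = 21.3 km

21.3 km


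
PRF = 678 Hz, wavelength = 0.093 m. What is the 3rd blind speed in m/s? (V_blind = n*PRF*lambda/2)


V_blind = 3 * 678 * 0.093 / 2 = 94.6 m/s

94.6 m/s


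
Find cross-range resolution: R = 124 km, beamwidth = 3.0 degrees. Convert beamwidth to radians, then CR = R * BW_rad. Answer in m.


BW_rad = 0.052359878
CR = 124000 * 0.052359878 = 6492.6 m

6492.6 m


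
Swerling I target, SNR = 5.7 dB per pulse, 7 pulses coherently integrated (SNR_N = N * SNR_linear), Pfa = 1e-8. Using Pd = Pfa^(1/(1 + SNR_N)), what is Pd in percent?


SNR_lin = 10^(5.7/10) = 3.71535
SNR_N = 7 * 3.71535 = 26.00745
1/(1 + SNR_N) = 1/27.00745 = 0.0370268
Pd = (1e-8)^0.0370268 = 0.50558
Pd = 50.6%

50.6%


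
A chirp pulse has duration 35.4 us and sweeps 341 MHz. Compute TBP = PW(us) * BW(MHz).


TBP = 35.4 * 341 = 12071.4

12071.4


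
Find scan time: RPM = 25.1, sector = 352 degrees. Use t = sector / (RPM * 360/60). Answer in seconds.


t = 352 / (25.1 * 360) * 60 = 2.34 s

2.34 s


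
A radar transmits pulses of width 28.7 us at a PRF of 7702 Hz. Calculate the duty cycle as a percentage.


DC = 28.7e-6 * 7702 * 100 = 22.1%

22.1%


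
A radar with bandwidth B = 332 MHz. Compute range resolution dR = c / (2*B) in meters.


dR = 3e8 / (2 * 332000000.0) = 0.45 m

0.45 m


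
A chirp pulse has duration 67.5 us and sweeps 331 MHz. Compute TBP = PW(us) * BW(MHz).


TBP = 67.5 * 331 = 22342.5

22342.5


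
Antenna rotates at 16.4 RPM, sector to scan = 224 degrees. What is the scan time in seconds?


t = 224 / (16.4 * 360) * 60 = 2.28 s

2.28 s


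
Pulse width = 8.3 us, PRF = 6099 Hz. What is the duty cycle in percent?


DC = 8.3e-6 * 6099 * 100 = 5.06%

5.06%


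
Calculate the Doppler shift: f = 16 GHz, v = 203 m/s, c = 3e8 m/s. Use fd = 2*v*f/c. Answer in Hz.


fd = 2 * 203 * 16000000000.0 / 3e8 = 21653.3 Hz

21653.3 Hz


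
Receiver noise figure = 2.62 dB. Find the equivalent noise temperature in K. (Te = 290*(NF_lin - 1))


NF_lin = 10^(2.62/10) = 1.8281
Te = 290 * (1.8281 - 1) = 240.1 K

240.1 K


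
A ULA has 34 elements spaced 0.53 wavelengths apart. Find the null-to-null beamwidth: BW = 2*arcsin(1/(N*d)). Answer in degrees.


1/(N*d) = 1/(34*0.53) = 0.055494
BW = 2*arcsin(0.055494) = 6.4 degrees

6.4 degrees


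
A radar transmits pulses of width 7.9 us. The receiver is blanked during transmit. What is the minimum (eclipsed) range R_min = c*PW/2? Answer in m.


R_min = 3e8 * 7.9e-6 / 2 = 1185.0 m

1185.0 m


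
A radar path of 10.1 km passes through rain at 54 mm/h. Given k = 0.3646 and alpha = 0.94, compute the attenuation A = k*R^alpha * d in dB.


gamma = 0.3646 * 54^0.94 = 15.497684 dB/km
A = 15.497684 * 10.1 = 156.53 dB

156.53 dB


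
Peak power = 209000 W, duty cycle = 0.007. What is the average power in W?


P_avg = 209000 * 0.007 = 1463.0 W

1463.0 W


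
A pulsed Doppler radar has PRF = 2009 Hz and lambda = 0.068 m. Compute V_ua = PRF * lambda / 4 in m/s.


V_ua = 2009 * 0.068 / 4 = 34.2 m/s

34.2 m/s


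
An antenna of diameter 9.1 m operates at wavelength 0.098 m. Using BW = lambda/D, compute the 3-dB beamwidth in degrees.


BW_rad = 0.098 / 9.1 = 0.010769
BW_deg = 0.62 degrees

0.62 degrees


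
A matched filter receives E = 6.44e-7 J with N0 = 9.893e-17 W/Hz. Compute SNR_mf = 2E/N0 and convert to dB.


SNR_lin = 2 * 6.44e-7 / 9.893e-17 = 1.302e10
SNR_dB = 10*log10(1.302e10) = 101.1 dB

101.1 dB


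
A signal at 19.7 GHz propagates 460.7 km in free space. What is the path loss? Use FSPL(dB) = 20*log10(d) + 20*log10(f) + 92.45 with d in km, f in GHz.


20*log10(460.7) = 53.27
20*log10(19.7) = 25.89
FSPL = 171.6 dB

171.6 dB


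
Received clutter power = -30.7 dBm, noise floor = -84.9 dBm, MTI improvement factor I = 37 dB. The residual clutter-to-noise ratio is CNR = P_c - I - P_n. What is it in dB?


CNR = -30.7 - 37 - (-84.9) = 17.2 dB

17.2 dB


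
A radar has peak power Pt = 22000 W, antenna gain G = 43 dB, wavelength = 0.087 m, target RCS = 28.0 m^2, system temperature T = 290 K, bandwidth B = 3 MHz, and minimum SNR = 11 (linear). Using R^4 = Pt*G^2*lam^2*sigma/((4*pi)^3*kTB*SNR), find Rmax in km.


G_lin = 10^(43/10) = 19952.62315
R^4 = 22000 * 19952.62315^2 * 0.087^2 * 28.0 / ((4*pi)^3 * 1.38e-23 * 290 * 3000000.0 * 11)
R^4 = 7.0827e21 m^4
R_max = (7.0827e21)^(1/4) = 290101.3 m = 290.1 km

290.1 km


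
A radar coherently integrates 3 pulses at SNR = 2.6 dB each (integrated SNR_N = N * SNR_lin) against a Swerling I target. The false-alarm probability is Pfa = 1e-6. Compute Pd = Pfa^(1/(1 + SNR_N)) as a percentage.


SNR_lin = 10^(2.6/10) = 1.8197
SNR_N = 3 * 1.8197 = 5.4591
1/(1 + SNR_N) = 1/6.4591 = 0.1548203
Pd = (1e-6)^0.1548203 = 0.11778
Pd = 11.8%

11.8%


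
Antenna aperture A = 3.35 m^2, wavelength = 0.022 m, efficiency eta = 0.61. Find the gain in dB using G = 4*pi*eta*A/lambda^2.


G_linear = 4*pi*0.61*3.35/0.022^2 = 53056.57
G_dB = 10*log10(53056.57) = 47.2 dB

47.2 dB


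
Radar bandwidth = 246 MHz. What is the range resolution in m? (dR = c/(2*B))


dR = 3e8 / (2 * 246000000.0) = 0.61 m

0.61 m


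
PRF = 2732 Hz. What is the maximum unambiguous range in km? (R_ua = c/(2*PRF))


R_ua = 3e8 / (2 * 2732) = 54904.8 m = 54.9 km

54.9 km


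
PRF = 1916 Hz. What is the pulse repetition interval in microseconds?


PRI = 1/1916 = 0.0005219207 s = 521.9 us

521.9 us


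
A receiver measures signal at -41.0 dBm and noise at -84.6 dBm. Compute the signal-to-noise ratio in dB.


SNR = -41.0 - (-84.6) = 43.6 dB

43.6 dB


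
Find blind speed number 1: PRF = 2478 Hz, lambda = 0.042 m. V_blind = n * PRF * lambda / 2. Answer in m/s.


V_blind = 1 * 2478 * 0.042 / 2 = 52.0 m/s

52.0 m/s


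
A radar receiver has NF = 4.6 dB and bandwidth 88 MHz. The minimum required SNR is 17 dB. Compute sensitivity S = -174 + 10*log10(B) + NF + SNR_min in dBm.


10*log10(88000000.0) = 79.44
S = -174 + 79.44 + 4.6 + 17 = -73.0 dBm

-73.0 dBm


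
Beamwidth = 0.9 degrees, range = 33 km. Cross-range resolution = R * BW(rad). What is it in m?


BW_rad = 0.015707963
CR = 33000 * 0.015707963 = 518.4 m

518.4 m


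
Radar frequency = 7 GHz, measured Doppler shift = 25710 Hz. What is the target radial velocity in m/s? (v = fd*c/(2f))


v = 25710 * 3e8 / (2 * 7000000000.0) = 550.9 m/s

550.9 m/s


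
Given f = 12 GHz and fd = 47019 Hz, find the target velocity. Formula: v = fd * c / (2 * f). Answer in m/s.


v = 47019 * 3e8 / (2 * 12000000000.0) = 587.7 m/s

587.7 m/s


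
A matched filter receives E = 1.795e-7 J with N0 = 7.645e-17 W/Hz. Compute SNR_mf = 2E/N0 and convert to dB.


SNR_lin = 2 * 1.795e-7 / 7.645e-17 = 4.696e9
SNR_dB = 10*log10(4.696e9) = 96.7 dB

96.7 dB


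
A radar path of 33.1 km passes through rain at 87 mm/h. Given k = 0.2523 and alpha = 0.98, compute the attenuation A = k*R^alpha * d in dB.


gamma = 0.2523 * 87^0.98 = 20.074564 dB/km
A = 20.074564 * 33.1 = 664.47 dB

664.47 dB


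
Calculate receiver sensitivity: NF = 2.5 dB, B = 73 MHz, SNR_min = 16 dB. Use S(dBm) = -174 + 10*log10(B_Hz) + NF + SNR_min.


10*log10(73000000.0) = 78.63
S = -174 + 78.63 + 2.5 + 16 = -76.9 dBm

-76.9 dBm


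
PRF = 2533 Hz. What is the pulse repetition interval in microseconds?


PRI = 1/2533 = 0.0003947888 s = 394.8 us

394.8 us


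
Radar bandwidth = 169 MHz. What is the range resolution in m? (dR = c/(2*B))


dR = 3e8 / (2 * 169000000.0) = 0.89 m

0.89 m


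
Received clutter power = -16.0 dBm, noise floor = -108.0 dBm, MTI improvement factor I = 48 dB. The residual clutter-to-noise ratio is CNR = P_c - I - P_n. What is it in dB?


CNR = -16.0 - 48 - (-108.0) = 44.0 dB

44.0 dB


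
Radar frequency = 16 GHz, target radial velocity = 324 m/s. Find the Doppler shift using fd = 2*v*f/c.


fd = 2 * 324 * 16000000000.0 / 3e8 = 34560.0 Hz

34560.0 Hz


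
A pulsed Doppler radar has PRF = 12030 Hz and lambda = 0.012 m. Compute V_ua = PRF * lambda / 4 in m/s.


V_ua = 12030 * 0.012 / 4 = 36.1 m/s

36.1 m/s


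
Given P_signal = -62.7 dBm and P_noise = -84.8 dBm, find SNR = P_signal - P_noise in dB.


SNR = -62.7 - (-84.8) = 22.1 dB

22.1 dB


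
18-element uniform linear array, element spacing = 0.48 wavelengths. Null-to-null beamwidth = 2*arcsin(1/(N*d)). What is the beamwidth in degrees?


1/(N*d) = 1/(18*0.48) = 0.115741
BW = 2*arcsin(0.115741) = 13.3 degrees

13.3 degrees


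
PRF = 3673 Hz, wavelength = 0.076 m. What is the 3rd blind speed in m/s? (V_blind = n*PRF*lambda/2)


V_blind = 3 * 3673 * 0.076 / 2 = 418.7 m/s

418.7 m/s


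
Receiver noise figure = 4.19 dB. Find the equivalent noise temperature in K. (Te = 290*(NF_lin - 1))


NF_lin = 10^(4.19/10) = 2.624219
Te = 290 * (2.624219 - 1) = 471.0 K

471.0 K


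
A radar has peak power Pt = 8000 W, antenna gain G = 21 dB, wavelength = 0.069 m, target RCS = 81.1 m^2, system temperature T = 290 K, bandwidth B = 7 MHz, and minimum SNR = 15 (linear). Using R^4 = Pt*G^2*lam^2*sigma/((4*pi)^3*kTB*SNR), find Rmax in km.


G_lin = 10^(21/10) = 125.892541
R^4 = 8000 * 125.892541^2 * 0.069^2 * 81.1 / ((4*pi)^3 * 1.38e-23 * 290 * 7000000.0 * 15)
R^4 = 5.87101e16 m^4
R_max = (5.87101e16)^(1/4) = 15566.0 m = 15.6 km

15.6 km


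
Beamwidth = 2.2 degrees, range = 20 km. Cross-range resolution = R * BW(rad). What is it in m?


BW_rad = 0.038397244
CR = 20000 * 0.038397244 = 767.9 m

767.9 m


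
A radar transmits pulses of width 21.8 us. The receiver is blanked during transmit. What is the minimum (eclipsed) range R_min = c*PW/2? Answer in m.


R_min = 3e8 * 21.8e-6 / 2 = 3270.0 m

3270.0 m


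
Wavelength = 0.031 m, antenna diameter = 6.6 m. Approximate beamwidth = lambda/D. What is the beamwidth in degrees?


BW_rad = 0.031 / 6.6 = 0.004697
BW_deg = 0.27 degrees

0.27 degrees


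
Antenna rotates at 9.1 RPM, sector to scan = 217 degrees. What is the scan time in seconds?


t = 217 / (9.1 * 360) * 60 = 3.97 s

3.97 s


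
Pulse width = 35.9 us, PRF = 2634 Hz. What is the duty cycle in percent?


DC = 35.9e-6 * 2634 * 100 = 9.46%

9.46%


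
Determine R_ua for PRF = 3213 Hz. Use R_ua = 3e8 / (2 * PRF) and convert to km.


R_ua = 3e8 / (2 * 3213) = 46685.3 m = 46.7 km

46.7 km


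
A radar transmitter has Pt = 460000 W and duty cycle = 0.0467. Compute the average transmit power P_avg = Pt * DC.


P_avg = 460000 * 0.0467 = 21482.0 W

21482.0 W


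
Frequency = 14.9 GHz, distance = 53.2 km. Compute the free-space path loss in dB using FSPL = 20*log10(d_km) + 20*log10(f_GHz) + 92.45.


20*log10(53.2) = 34.52
20*log10(14.9) = 23.46
FSPL = 150.4 dB

150.4 dB


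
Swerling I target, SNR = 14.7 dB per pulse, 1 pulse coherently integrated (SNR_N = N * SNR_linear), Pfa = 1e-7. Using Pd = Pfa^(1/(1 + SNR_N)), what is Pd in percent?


SNR_lin = 10^(14.7/10) = 29.51209
SNR_N = 1 * 29.51209 = 29.51209
1/(1 + SNR_N) = 1/30.51209 = 0.0327739
Pd = (1e-7)^0.0327739 = 0.58963
Pd = 59.0%

59.0%


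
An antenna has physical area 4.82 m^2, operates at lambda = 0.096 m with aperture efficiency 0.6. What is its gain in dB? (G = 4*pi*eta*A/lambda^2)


G_linear = 4*pi*0.6*4.82/0.096^2 = 3943.35
G_dB = 10*log10(3943.35) = 36.0 dB

36.0 dB


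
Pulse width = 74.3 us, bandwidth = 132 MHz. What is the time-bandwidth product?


TBP = 74.3 * 132 = 9807.6

9807.6


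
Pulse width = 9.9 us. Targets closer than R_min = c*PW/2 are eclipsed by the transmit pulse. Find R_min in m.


R_min = 3e8 * 9.9e-6 / 2 = 1485.0 m

1485.0 m


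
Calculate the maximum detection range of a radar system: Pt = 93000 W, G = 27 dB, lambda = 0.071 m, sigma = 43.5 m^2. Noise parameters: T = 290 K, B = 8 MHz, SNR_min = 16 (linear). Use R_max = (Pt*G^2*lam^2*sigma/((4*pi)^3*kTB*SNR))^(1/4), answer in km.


G_lin = 10^(27/10) = 501.187234
R^4 = 93000 * 501.187234^2 * 0.071^2 * 43.5 / ((4*pi)^3 * 1.38e-23 * 290 * 8000000.0 * 16)
R^4 = 5.03932e18 m^4
R_max = (5.03932e18)^(1/4) = 47379.8 m = 47.4 km

47.4 km


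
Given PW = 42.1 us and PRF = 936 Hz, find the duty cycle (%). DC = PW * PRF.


DC = 42.1e-6 * 936 * 100 = 3.94%

3.94%


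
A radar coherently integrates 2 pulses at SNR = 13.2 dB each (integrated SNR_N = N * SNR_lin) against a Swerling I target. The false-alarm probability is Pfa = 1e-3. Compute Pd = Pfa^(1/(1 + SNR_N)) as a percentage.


SNR_lin = 10^(13.2/10) = 20.89296
SNR_N = 2 * 20.89296 = 41.78592
1/(1 + SNR_N) = 1/42.78592 = 0.0233722
Pd = (1e-3)^0.0233722 = 0.85091
Pd = 85.1%

85.1%


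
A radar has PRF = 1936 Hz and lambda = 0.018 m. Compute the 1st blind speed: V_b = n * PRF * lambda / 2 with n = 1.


V_blind = 1 * 1936 * 0.018 / 2 = 17.4 m/s

17.4 m/s


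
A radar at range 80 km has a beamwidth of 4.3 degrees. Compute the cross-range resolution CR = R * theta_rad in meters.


BW_rad = 0.075049158
CR = 80000 * 0.075049158 = 6003.9 m

6003.9 m


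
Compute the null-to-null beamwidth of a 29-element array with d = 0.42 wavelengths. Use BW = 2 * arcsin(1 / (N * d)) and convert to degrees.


1/(N*d) = 1/(29*0.42) = 0.082102
BW = 2*arcsin(0.082102) = 9.4 degrees

9.4 degrees


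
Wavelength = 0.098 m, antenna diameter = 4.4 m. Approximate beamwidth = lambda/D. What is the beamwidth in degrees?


BW_rad = 0.098 / 4.4 = 0.022273
BW_deg = 1.28 degrees

1.28 degrees


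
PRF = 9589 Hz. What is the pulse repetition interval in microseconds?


PRI = 1/9589 = 0.0001042862 s = 104.3 us

104.3 us


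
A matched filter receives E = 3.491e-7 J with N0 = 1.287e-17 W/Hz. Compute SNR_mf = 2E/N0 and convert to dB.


SNR_lin = 2 * 3.491e-7 / 1.287e-17 = 5.425e10
SNR_dB = 10*log10(5.425e10) = 107.3 dB

107.3 dB


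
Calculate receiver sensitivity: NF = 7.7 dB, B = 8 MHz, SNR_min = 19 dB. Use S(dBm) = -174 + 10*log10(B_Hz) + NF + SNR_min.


10*log10(8000000.0) = 69.03
S = -174 + 69.03 + 7.7 + 19 = -78.3 dBm

-78.3 dBm


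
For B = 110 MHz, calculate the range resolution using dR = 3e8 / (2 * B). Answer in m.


dR = 3e8 / (2 * 110000000.0) = 1.36 m

1.36 m


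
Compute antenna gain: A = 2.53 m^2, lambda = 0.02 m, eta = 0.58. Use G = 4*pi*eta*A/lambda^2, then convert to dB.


G_linear = 4*pi*0.58*2.53/0.02^2 = 46099.73
G_dB = 10*log10(46099.73) = 46.6 dB

46.6 dB


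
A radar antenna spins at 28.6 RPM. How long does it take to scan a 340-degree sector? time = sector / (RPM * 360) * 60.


t = 340 / (28.6 * 360) * 60 = 1.98 s

1.98 s


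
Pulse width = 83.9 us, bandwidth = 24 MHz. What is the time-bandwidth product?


TBP = 83.9 * 24 = 2013.6

2013.6


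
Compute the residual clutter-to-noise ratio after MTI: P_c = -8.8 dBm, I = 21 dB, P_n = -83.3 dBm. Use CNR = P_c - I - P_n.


CNR = -8.8 - 21 - (-83.3) = 53.5 dB

53.5 dB


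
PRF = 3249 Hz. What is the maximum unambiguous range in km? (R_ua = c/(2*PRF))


R_ua = 3e8 / (2 * 3249) = 46168.1 m = 46.2 km

46.2 km


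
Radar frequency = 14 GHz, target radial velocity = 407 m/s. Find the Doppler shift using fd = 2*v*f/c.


fd = 2 * 407 * 14000000000.0 / 3e8 = 37986.7 Hz

37986.7 Hz


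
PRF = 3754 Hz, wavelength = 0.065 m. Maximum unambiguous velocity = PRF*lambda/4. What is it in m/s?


V_ua = 3754 * 0.065 / 4 = 61.0 m/s

61.0 m/s


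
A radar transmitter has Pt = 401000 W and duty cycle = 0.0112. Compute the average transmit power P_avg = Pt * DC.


P_avg = 401000 * 0.0112 = 4491.2 W

4491.2 W


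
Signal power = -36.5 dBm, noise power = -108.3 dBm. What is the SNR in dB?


SNR = -36.5 - (-108.3) = 71.8 dB

71.8 dB


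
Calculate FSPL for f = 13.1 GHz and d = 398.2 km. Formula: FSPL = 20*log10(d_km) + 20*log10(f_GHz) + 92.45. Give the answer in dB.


20*log10(398.2) = 52.0
20*log10(13.1) = 22.35
FSPL = 166.8 dB

166.8 dB


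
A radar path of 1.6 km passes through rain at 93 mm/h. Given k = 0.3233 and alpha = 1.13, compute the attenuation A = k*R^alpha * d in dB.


gamma = 0.3233 * 93^1.13 = 54.19902 dB/km
A = 54.19902 * 1.6 = 86.72 dB

86.72 dB


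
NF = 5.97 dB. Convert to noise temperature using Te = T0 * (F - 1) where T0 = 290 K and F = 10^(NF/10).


NF_lin = 10^(5.97/10) = 3.953666
Te = 290 * (3.953666 - 1) = 856.6 K

856.6 K


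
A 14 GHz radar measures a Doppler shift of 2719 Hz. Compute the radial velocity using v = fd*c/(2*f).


v = 2719 * 3e8 / (2 * 14000000000.0) = 29.1 m/s

29.1 m/s


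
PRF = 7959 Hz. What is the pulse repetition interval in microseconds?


PRI = 1/7959 = 0.0001256439 s = 125.6 us

125.6 us


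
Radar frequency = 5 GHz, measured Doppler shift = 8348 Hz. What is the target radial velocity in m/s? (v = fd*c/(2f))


v = 8348 * 3e8 / (2 * 5000000000.0) = 250.4 m/s

250.4 m/s


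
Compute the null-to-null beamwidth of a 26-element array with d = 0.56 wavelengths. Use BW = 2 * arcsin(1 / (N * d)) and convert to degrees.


1/(N*d) = 1/(26*0.56) = 0.068681
BW = 2*arcsin(0.068681) = 7.9 degrees

7.9 degrees


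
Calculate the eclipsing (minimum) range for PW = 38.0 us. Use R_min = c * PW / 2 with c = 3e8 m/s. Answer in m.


R_min = 3e8 * 38.0e-6 / 2 = 5700.0 m

5700.0 m


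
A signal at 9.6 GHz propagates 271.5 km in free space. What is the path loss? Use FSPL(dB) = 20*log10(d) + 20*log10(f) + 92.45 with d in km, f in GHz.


20*log10(271.5) = 48.68
20*log10(9.6) = 19.65
FSPL = 160.8 dB

160.8 dB


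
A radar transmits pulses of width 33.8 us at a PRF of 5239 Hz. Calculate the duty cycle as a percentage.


DC = 33.8e-6 * 5239 * 100 = 17.71%

17.71%


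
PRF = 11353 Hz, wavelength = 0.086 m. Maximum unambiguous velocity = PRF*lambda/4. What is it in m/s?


V_ua = 11353 * 0.086 / 4 = 244.1 m/s

244.1 m/s
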